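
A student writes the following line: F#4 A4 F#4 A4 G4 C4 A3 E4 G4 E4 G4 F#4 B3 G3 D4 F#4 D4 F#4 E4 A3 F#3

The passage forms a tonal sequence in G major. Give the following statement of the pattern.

Taking 7-note groups, the heads are F#4, E4, D4: the pattern moves down a 2nd.
From C4 the diatonic shape gives C4 E4 C4 E4 D4 G3 E3.

C4 E4 C4 E4 D4 G3 E3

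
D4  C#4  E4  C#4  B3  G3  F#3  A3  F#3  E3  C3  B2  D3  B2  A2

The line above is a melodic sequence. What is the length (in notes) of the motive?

Try groups of 5 (3 cells in 15 notes):
D4 C#4 E4 C#4 B3 | G3 F#3 A3 F#3 E3 | C3 B2 D3 B2 A2
That's a consistent down a 5th shift per cell, and no other grouping gives one.

5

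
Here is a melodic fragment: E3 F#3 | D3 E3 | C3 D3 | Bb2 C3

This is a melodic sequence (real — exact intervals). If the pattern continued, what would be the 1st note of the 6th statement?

Gb2

Grouping in 2s, the 1st note of each cell is E3, D3, C3, Bb2.
Each moves down a 2nd. Continuing: Ab2 → Gb2.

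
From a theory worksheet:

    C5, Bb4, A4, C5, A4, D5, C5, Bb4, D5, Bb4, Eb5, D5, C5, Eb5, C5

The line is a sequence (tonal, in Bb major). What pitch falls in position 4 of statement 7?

With 5-note cells, note 4 of each statement runs C5, D5, Eb5.
Extending up a 2nd: F5 → G5 → A5 → Bb5.

Bb5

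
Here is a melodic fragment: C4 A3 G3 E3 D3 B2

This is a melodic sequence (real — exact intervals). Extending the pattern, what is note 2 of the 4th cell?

F#2

With 2-note cells, note 2 of each statement runs A3, E3, B2.
Each moves down a 4th; the next is F#2.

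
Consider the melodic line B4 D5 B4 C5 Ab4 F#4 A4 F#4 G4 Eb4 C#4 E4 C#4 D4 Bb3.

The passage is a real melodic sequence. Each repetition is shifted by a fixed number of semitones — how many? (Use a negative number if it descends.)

The 5-note cells begin on B4, F#4, C#4 — each down a 4th from the last.
B4 to F#4 spans -5 semitones.

-5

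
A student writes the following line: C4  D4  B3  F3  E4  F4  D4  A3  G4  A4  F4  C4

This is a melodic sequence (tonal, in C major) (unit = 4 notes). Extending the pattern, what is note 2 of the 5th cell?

E5

The unit is 4 notes. Position-2 pitches of the 3 shown cells: D4, F4, A4.
Each moves up a 3rd. Continuing: C5 → E5.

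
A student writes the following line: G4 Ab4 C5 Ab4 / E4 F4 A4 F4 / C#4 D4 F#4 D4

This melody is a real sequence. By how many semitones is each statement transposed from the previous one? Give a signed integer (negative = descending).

-3

Taking 4-note groups, the heads are G4, E4, C#4: the pattern moves down a 3rd.
G4→E4 is 64 − 67 = -3 semitones.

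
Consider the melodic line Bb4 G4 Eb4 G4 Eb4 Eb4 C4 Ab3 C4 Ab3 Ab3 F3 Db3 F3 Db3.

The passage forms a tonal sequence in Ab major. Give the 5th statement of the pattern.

G2 Eb2 C2 Eb2 C2

Unit = 5 notes; the statements start on Bb4, Eb4, Ab3, moving down a 5th each time.
Carrying on: Db3 → G2.
From G2 the diatonic shape gives G2 Eb2 C2 Eb2 C2.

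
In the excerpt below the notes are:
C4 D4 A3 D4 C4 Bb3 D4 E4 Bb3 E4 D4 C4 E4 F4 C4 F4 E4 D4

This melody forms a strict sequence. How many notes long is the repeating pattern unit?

18 notes total. Splitting into 3 groups of 6:
C4 D4 A3 D4 C4 Bb3 | D4 E4 Bb3 E4 D4 C4 | E4 F4 C4 F4 E4 D4
Every group is a transposition up a 2nd of the one before; no shorter unit works.

6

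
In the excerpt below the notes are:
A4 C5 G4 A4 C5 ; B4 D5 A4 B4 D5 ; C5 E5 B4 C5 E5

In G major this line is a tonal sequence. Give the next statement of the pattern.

Taking 5-note groups, the heads are A4, B4, C5: the pattern moves up a 2nd.
So cell 4 is D5 F#5 C5 D5 F#5.

D5 F#5 C5 D5 F#5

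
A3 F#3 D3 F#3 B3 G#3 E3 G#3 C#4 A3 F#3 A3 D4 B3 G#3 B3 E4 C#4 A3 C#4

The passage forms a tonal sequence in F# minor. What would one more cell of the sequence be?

The 4-note cells begin on A3, B3, C#4, D4, E4 — each up a 2nd from the last.
So cell 6 is F#4 D4 B3 D4.

F#4 D4 B3 D4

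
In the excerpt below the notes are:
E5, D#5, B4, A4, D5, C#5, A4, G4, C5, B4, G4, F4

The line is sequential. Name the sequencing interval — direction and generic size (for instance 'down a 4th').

down a 2nd

Unit = 4 notes; the statements start on E5, D5, C5, moving down a 2nd each time.
From E5 to D5: down a 2nd.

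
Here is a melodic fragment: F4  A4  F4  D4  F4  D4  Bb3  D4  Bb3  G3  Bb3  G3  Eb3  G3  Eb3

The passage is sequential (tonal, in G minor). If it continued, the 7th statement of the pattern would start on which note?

With a 3-note motive the entries are F4, D4, Bb3, G3, Eb3, each down a 3rd from the previous.
Continuing: C3 → A2. Statement 7 starts on A2.

A2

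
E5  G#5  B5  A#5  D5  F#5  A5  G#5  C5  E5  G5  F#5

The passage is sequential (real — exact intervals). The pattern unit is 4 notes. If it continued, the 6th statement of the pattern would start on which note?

Gb4

Taking 4-note groups, the heads are E5, D5, C5: the pattern moves down a 2nd.
Extending the heads down a 2nd: Bb4 → Ab4 → Gb4.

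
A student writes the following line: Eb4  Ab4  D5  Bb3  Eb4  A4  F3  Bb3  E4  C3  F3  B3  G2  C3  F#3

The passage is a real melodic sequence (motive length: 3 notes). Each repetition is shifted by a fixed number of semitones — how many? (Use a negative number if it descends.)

-5

With a 3-note motive the entries are Eb4, Bb3, F3, C3, G2, each down a 4th from the previous.
Counting half-steps from Eb4 to Bb3: -5.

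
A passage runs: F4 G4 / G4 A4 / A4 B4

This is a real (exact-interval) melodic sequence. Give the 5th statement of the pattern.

Unit = 2 notes; the statements start on F4, G4, A4, moving up a 2nd each time.
Extending up a 2nd: B4 → C#5.
Statement 5 starts on C#5 and keeps the same exact contour: C#5 D#5.

C#5 D#5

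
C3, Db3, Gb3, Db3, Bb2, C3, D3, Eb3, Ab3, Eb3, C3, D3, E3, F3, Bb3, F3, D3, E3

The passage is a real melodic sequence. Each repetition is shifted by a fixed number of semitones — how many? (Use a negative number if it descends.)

2

Taking 6-note groups, the heads are C3, D3, E3: the pattern moves up a 2nd.
C3→D3 is 50 − 48 = 2 semitones.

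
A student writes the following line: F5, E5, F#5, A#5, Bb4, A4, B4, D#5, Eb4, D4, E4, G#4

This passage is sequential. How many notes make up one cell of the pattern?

4

Try groups of 4 (3 cells in 12 notes):
F5 E5 F#5 A#5 | Bb4 A4 B4 D#5 | Eb4 D4 E4 G#4
Every group is a transposition down a 5th of the one before; no shorter unit works.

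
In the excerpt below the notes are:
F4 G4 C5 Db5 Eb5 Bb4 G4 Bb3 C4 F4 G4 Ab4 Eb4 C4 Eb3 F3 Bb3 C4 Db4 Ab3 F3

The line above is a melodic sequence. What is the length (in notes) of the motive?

7

21 notes total. Splitting into 3 groups of 7:
F4 G4 C5 Db5 Eb5 Bb4 G4 | Bb3 C4 F4 G4 Ab4 Eb4 C4 | Eb3 F3 Bb3 C4 Db4 Ab3 F3
That's a consistent down a 5th shift per cell, and no other grouping gives one.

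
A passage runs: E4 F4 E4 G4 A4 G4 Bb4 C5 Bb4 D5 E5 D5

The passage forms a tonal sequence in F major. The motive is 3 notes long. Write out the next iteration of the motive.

Taking 3-note groups, the heads are E4, G4, Bb4, D5: the pattern moves up a 3rd.
From F5 the diatonic shape gives F5 G5 F5.

F5 G5 F5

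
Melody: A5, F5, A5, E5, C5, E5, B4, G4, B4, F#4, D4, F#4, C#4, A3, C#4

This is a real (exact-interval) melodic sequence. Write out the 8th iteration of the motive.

With a 3-note motive the entries are A5, E5, B4, F#4, C#4, each down a 4th from the previous.
Extending down a 4th: G#3 → D#3 → A#2.
So cell 8 is A#2 F#2 A#2.

A#2 F#2 A#2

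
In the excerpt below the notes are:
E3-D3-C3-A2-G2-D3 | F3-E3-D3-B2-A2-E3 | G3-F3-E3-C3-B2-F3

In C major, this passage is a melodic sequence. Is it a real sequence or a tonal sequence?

tonal

Every note is diatonic to C major.
Cell 1 has -2 semitones from note 1 to 2, but cell 2 has -1 — the interval quality changes while the contour stays the same, which is the hallmark of a tonal sequence.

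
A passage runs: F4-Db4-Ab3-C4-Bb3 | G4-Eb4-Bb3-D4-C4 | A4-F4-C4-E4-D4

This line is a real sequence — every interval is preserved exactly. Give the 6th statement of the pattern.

D#5 B4 F#4 A#4 G#4

Unit = 5 notes; the statements start on F4, G4, A4, moving up a 2nd each time.
Continuing the starts: B4 → C#5 → D#5.
Statement 6 starts on D#5 and keeps the same exact contour: D#5 B4 F#4 A#4 G#4.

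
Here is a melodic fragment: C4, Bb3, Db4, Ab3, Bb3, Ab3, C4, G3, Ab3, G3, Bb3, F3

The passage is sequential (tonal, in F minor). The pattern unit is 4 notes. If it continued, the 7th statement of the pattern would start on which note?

Db3

With a 4-note motive the entries are C4, Bb3, Ab3, each down a 2nd from the previous.
Extending the heads down a 2nd: G3 → F3 → Eb3 → Db3.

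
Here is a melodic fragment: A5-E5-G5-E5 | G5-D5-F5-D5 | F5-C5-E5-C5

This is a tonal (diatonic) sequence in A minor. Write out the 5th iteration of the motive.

Taking 4-note groups, the heads are A5, G5, F5: the pattern moves down a 2nd.
Extending down a 2nd: E5 → D5.
So cell 5 is D5 A4 C5 A4.

D5 A4 C5 A4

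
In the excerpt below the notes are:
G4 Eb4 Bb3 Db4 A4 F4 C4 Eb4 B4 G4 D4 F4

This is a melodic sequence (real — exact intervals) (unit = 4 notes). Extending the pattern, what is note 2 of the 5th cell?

With 4-note cells, note 2 of each statement runs Eb4, F4, G4.
Carrying that up a 2nd forward: A4 → B4.

B4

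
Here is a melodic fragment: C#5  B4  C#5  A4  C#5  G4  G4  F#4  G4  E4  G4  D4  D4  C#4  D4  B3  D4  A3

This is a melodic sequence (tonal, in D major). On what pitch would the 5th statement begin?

E3

The 6-note cells begin on C#5, G4, D4 — each down a 4th from the last.
Continuing: A3 → E3. Statement 5 starts on E3.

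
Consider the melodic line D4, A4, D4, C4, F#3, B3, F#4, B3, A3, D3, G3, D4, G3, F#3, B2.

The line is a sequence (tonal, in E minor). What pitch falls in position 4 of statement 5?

With 5-note cells, note 4 of each statement runs C4, A3, F#3.
Extending down a 3rd: D3 → B2.

B2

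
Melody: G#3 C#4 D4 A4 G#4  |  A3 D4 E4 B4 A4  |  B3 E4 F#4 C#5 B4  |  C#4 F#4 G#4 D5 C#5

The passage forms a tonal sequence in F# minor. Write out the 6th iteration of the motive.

E4 A4 B4 F#5 E5

The 5-note cells begin on G#3, A3, B3, C#4 — each up a 2nd from the last.
Extending up a 2nd: D4 → E4.
Statement 6 starts on E4 and keeps the same diatonic contour: E4 A4 B4 F#5 E5.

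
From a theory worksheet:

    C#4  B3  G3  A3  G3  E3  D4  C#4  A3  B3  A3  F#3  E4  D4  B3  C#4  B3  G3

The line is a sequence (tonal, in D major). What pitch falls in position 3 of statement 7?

Grouping in 6s, the 3rd note of each cell is G3, A3, B3.
Each moves up a 2nd. Continuing: C#4 → D4 → E4 → F#4.

F#4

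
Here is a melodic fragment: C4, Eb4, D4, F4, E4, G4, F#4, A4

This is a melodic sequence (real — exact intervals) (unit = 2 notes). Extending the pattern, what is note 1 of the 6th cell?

Grouping in 2s, the 1st note of each cell is C4, D4, E4, F#4.
Carrying that up a 2nd forward: G#4 → A#4.

A#4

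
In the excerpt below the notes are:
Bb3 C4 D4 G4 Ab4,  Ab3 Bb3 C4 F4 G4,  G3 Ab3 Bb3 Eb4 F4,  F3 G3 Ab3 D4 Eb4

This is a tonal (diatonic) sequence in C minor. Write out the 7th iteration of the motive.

Taking 5-note groups, the heads are Bb3, Ab3, G3, F3: the pattern moves down a 2nd.
Extending down a 2nd: Eb3 → D3 → C3.
From C3 the diatonic shape gives C3 D3 Eb3 Ab3 Bb3.

C3 D3 Eb3 Ab3 Bb3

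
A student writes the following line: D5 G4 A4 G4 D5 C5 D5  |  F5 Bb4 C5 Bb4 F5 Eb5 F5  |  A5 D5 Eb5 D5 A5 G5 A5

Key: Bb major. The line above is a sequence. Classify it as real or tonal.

Every note is diatonic to Bb major.
Cell 1 has +2 semitones from note 2 to 3, but cell 3 has +1 — the interval quality changes while the contour stays the same, which is the hallmark of a tonal sequence.

tonal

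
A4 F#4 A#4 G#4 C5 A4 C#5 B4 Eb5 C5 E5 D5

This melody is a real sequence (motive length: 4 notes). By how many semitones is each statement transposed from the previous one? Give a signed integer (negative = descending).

With a 4-note motive the entries are A4, C5, Eb5, each up a 3rd from the previous.
Counting half-steps from A4 to C5: 3.

3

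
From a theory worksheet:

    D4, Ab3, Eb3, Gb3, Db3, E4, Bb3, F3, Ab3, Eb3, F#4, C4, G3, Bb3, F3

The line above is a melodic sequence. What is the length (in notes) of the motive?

5

There are 15 notes; a 5-note unit gives 3 cells:
D4 Ab3 Eb3 Gb3 Db3 | E4 Bb3 F3 Ab3 Eb3 | F#4 C4 G3 Bb3 F3
Every group is a transposition up a 2nd of the one before; no shorter unit works.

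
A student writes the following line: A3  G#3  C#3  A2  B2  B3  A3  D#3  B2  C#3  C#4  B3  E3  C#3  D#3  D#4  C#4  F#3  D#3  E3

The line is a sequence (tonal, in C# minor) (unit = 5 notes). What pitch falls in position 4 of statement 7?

With 5-note cells, note 4 of each statement runs A2, B2, C#3, D#3.
Carrying that up a 2nd forward: E3 → F#3 → G#3.

G#3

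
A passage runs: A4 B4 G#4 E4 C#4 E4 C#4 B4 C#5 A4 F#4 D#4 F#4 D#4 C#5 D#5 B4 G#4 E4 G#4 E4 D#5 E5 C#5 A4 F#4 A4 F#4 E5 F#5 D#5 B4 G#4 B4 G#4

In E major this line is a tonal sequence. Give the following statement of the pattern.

With a 7-note motive the entries are A4, B4, C#5, D#5, E5, each up a 2nd from the previous.
So cell 6 is F#5 G#5 E5 C#5 A4 C#5 A4.

F#5 G#5 E5 C#5 A4 C#5 A4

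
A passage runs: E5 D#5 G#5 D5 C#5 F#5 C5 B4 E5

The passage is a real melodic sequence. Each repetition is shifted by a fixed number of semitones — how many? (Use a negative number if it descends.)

Taking 3-note groups, the heads are E5, D5, C5: the pattern moves down a 2nd.
E5→D5 is 74 − 76 = -2 semitones.

-2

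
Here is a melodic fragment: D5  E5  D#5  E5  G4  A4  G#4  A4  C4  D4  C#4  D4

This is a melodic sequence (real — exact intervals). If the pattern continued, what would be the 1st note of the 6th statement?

Grouping in 4s, the 1st note of each cell is D5, G4, C4.
Each moves down a 5th. Continuing: F3 → Bb2 → Eb2.

Eb2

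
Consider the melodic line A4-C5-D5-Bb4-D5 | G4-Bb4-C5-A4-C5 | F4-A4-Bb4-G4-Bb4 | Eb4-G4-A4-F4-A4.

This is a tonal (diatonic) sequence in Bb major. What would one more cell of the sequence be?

D4 F4 G4 Eb4 G4

Unit = 5 notes; the statements start on A4, G4, F4, Eb4, moving down a 2nd each time.
So cell 5 is D4 F4 G4 Eb4 G4.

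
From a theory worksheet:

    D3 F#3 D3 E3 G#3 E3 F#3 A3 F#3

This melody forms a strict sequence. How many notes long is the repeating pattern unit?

3

There are 9 notes; a 3-note unit gives 3 cells:
D3 F#3 D3 | E3 G#3 E3 | F#3 A3 F#3
That's a consistent up a 2nd shift per cell, and no other grouping gives one.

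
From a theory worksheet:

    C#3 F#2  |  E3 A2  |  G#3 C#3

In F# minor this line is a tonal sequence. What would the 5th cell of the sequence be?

D4 G#3

Taking 2-note groups, the heads are C#3, E3, G#3: the pattern moves up a 3rd.
Carrying on: B3 → D4.
From D4 the diatonic shape gives D4 G#3.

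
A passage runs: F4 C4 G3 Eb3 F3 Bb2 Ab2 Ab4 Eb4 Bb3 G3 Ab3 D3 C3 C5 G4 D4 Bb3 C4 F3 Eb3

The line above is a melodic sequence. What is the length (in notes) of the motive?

7

There are 21 notes; a 7-note unit gives 3 cells:
F4 C4 G3 Eb3 F3 Bb2 Ab2 | Ab4 Eb4 Bb3 G3 Ab3 D3 C3 | C5 G4 D4 Bb3 C4 F3 Eb3
Every group is a transposition up a 3rd of the one before; no shorter unit works.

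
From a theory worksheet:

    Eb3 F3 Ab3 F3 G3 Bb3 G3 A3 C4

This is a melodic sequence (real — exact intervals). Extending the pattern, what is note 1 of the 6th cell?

C#4

The unit is 3 notes. Position-1 pitches of the 3 shown cells: Eb3, F3, G3.
Carrying that up a 2nd forward: A3 → B3 → C#4.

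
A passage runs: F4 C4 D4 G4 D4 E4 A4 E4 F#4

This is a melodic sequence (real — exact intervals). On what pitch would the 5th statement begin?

Unit = 3 notes; the statements start on F4, G4, A4, moving up a 2nd each time.
Extending the heads up a 2nd: B4 → C#5.

C#5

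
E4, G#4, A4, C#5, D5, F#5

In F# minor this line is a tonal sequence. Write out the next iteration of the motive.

With a 2-note motive the entries are E4, A4, D5, each up a 4th from the previous.
Statement 4 starts on G#5 and keeps the same diatonic contour: G#5 B5.

G#5 B5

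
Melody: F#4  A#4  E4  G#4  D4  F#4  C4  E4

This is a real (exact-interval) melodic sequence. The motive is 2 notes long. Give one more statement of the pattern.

With a 2-note motive the entries are F#4, E4, D4, C4, each down a 2nd from the previous.
So cell 5 is Bb3 D4.

Bb3 D4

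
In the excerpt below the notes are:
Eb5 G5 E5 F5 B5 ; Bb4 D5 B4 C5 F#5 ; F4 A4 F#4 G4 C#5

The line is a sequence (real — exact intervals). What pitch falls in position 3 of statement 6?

The unit is 5 notes. Position-3 pitches of the 3 shown cells: E5, B4, F#4.
Carrying that down a 4th forward: C#4 → G#3 → D#3.

D#3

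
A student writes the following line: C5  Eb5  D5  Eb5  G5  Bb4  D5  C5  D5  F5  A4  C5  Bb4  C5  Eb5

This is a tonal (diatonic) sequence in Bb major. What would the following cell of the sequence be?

G4 Bb4 A4 Bb4 D5

The 5-note cells begin on C5, Bb4, A4 — each down a 2nd from the last.
From G4 the diatonic shape gives G4 Bb4 A4 Bb4 D5.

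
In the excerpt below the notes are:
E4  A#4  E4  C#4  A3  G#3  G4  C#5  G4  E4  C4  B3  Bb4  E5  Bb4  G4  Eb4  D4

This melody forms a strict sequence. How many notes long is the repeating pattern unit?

There are 18 notes; a 6-note unit gives 3 cells:
E4 A#4 E4 C#4 A3 G#3 | G4 C#5 G4 E4 C4 B3 | Bb4 E5 Bb4 G4 Eb4 D4
That's a consistent up a 3rd shift per cell, and no other grouping gives one.

6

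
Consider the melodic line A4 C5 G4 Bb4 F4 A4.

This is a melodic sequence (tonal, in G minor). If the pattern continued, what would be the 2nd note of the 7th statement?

D4

Grouping in 2s, the 2nd note of each cell is C5, Bb4, A4.
Each moves down a 2nd. Continuing: G4 → F4 → Eb4 → D4.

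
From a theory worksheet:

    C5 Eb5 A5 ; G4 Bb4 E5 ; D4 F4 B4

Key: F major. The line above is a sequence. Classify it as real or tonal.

real

Each cell has the same semitone pattern (3, 6) — intervals are preserved exactly.
And Eb5 lies outside F major, so the sequence is real rather than tonal.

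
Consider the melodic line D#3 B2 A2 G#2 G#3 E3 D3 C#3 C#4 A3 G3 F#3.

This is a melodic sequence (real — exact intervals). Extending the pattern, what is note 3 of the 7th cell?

Grouping in 4s, the 3rd note of each cell is A2, D3, G3.
Carrying that up a 4th forward: C4 → F4 → Bb4 → Eb5.

Eb5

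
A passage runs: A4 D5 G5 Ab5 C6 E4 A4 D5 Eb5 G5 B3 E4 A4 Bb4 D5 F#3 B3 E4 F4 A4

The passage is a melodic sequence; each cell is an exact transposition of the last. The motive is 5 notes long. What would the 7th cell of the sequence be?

The 5-note cells begin on A4, E4, B3, F#3 — each down a 4th from the last.
Extending down a 4th: C#3 → G#2 → D#2.
From D#2 the exact shape gives D#2 G#2 C#3 D3 F#3.

D#2 G#2 C#3 D3 F#3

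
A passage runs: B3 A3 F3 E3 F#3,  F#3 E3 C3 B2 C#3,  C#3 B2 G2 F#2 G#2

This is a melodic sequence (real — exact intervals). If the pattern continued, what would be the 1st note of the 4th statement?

G#2

With 5-note cells, note 1 of each statement runs B3, F#3, C#3.
Each moves down a 4th; the next is G#2.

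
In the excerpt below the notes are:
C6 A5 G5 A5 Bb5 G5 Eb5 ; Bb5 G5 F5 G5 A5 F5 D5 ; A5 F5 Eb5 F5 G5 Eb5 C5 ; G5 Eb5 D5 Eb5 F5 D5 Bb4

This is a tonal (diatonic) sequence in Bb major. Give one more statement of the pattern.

Unit = 7 notes; the statements start on C6, Bb5, A5, G5, moving down a 2nd each time.
Statement 5 starts on F5 and keeps the same diatonic contour: F5 D5 C5 D5 Eb5 C5 A4.

F5 D5 C5 D5 Eb5 C5 A4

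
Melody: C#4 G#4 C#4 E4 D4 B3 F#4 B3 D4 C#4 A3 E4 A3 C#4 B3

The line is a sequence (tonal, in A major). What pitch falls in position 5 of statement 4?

Grouping in 5s, the 5th note of each cell is D4, C#4, B3.
One more down a 2nd gives A3.

A3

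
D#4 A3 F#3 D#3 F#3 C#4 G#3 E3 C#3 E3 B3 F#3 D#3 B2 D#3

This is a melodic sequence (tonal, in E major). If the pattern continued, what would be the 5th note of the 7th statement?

G#2

The unit is 5 notes. Position-5 pitches of the 3 shown cells: F#3, E3, D#3.
Each moves down a 2nd. Continuing: C#3 → B2 → A2 → G#2.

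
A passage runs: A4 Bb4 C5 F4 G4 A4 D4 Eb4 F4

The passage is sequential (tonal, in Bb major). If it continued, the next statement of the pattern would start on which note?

Bb3

Unit = 3 notes; the statements start on A4, F4, D4, moving down a 3rd each time.
One more step down a 3rd gives Bb3.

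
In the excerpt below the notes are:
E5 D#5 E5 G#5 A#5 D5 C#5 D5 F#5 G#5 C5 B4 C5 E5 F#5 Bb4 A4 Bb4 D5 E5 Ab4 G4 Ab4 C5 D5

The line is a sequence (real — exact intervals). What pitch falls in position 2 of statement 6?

Grouping in 5s, the 2nd note of each cell is D#5, C#5, B4, A4, G4.
From G4, down a 2nd gives F4.

F4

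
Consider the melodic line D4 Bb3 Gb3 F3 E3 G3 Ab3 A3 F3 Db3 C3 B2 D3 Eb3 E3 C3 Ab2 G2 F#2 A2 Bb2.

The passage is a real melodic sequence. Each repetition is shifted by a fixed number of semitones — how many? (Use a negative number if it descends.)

The 7-note cells begin on D4, A3, E3 — each down a 4th from the last.
D4 to A3 spans -5 semitones.

-5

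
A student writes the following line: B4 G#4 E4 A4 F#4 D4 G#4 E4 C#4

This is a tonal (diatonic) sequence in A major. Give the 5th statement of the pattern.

Taking 3-note groups, the heads are B4, A4, G#4: the pattern moves down a 2nd.
Continuing the starts: F#4 → E4.
So cell 5 is E4 C#4 A3.

E4 C#4 A3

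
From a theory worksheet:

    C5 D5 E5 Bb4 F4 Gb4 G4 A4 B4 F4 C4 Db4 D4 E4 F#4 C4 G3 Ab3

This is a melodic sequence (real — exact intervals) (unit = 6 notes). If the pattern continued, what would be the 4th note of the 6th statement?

A2

The unit is 6 notes. Position-4 pitches of the 3 shown cells: Bb4, F4, C4.
Carrying that down a 4th forward: G3 → D3 → A2.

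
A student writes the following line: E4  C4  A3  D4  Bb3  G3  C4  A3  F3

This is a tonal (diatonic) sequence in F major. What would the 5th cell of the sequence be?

With a 3-note motive the entries are E4, D4, C4, each down a 2nd from the previous.
Extending down a 2nd: Bb3 → A3.
Statement 5 starts on A3 and keeps the same diatonic contour: A3 F3 D3.

A3 F3 D3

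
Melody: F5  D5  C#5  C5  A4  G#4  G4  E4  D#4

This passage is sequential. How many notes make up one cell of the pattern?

3

9 notes total. Splitting into 3 groups of 3:
F5 D5 C#5 | C5 A4 G#4 | G4 E4 D#4
Each cell is the previous one down a 4th — so the unit is 3 notes.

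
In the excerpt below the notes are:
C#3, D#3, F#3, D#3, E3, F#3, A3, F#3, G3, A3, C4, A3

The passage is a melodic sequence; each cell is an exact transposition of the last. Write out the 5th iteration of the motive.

Unit = 4 notes; the statements start on C#3, E3, G3, moving up a 3rd each time.
Carrying on: Bb3 → Db4.
So cell 5 is Db4 Eb4 Gb4 Eb4.

Db4 Eb4 Gb4 Eb4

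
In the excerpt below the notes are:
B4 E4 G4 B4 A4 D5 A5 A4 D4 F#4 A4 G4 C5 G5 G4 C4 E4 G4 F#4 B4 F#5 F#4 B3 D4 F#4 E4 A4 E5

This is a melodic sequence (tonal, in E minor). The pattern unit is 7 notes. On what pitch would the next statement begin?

E4

Taking 7-note groups, the heads are B4, A4, G4, F#4: the pattern moves down a 2nd.
The next head, down a 2nd from F#4, is E4.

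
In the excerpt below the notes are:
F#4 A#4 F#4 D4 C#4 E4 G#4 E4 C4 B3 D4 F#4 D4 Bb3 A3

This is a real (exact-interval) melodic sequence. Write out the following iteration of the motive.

C4 E4 C4 Ab3 G3

Taking 5-note groups, the heads are F#4, E4, D4: the pattern moves down a 2nd.
So cell 4 is C4 E4 C4 Ab3 G3.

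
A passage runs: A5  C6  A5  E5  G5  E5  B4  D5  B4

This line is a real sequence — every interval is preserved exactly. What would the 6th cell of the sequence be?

The 3-note cells begin on A5, E5, B4 — each down a 4th from the last.
Carrying on: F#4 → C#4 → G#3.
So cell 6 is G#3 B3 G#3.

G#3 B3 G#3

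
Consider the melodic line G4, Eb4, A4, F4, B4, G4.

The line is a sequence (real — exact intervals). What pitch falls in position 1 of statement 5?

The unit is 2 notes. Position-1 pitches of the 3 shown cells: G4, A4, B4.
Carrying that up a 2nd forward: C#5 → D#5.

D#5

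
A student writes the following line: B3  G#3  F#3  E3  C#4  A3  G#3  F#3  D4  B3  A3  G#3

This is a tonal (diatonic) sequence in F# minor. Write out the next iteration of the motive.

Unit = 4 notes; the statements start on B3, C#4, D4, moving up a 2nd each time.
From E4 the diatonic shape gives E4 C#4 B3 A3.

E4 C#4 B3 A3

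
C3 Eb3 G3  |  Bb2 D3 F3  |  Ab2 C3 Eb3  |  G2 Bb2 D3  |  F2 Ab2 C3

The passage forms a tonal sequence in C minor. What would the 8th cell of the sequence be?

Unit = 3 notes; the statements start on C3, Bb2, Ab2, G2, F2, moving down a 2nd each time.
Extending down a 2nd: Eb2 → D2 → C2.
Statement 8 starts on C2 and keeps the same diatonic contour: C2 Eb2 G2.

C2 Eb2 G2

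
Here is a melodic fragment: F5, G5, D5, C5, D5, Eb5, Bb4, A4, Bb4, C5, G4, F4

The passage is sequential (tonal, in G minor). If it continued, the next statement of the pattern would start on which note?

G4

Taking 4-note groups, the heads are F5, D5, Bb4: the pattern moves down a 3rd.
One more step down a 3rd gives G4.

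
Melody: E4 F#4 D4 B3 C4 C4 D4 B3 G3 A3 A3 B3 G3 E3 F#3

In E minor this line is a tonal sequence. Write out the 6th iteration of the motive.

Taking 5-note groups, the heads are E4, C4, A3: the pattern moves down a 3rd.
Carrying on: F#3 → D3 → B2.
From B2 the diatonic shape gives B2 C3 A2 F#2 G2.

B2 C3 A2 F#2 G2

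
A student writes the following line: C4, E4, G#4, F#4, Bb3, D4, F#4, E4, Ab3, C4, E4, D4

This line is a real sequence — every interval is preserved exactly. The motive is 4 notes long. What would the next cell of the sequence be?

The 4-note cells begin on C4, Bb3, Ab3 — each down a 2nd from the last.
Statement 4 starts on Gb3 and keeps the same exact contour: Gb3 Bb3 D4 C4.

Gb3 Bb3 D4 C4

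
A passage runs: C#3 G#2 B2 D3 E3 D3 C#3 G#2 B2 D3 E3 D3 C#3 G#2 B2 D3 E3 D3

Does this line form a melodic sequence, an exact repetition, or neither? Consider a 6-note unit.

repetition

Each 6-note cell is identical (C#3 G#2 B2 D3 E3 D3), restated at the same pitch.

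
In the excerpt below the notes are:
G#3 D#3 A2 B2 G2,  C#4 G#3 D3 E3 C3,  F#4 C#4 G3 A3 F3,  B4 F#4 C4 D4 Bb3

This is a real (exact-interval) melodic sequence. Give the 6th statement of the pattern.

The 5-note cells begin on G#3, C#4, F#4, B4 — each up a 4th from the last.
Extending up a 4th: E5 → A5.
Statement 6 starts on A5 and keeps the same exact contour: A5 E5 Bb4 C5 Ab4.

A5 E5 Bb4 C5 Ab4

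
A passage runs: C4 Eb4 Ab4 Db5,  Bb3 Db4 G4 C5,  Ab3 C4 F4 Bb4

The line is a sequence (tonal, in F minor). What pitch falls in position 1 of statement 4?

G3

The unit is 4 notes. Position-1 pitches of the 3 shown cells: C4, Bb3, Ab3.
From Ab3, down a 2nd gives G3.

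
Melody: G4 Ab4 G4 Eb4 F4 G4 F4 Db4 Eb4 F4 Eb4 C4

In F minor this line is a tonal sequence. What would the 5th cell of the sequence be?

C4 Db4 C4 Ab3

Unit = 4 notes; the statements start on G4, F4, Eb4, moving down a 2nd each time.
Extending down a 2nd: Db4 → C4.
From C4 the diatonic shape gives C4 Db4 C4 Ab3.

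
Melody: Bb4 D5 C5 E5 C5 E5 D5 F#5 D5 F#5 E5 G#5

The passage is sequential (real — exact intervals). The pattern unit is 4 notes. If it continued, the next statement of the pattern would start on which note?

With a 4-note motive the entries are Bb4, C5, D5, each up a 2nd from the previous.
One more step up a 2nd gives E5.

E5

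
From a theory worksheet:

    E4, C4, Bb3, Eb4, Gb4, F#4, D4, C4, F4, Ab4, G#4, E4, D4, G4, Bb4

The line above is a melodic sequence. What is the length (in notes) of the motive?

5

Try groups of 5 (3 cells in 15 notes):
E4 C4 Bb3 Eb4 Gb4 | F#4 D4 C4 F4 Ab4 | G#4 E4 D4 G4 Bb4
Each cell is the previous one up a 2nd — so the unit is 5 notes.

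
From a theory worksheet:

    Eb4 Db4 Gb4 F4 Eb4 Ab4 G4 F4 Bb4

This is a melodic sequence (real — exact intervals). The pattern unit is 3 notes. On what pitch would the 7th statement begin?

The 3-note cells begin on Eb4, F4, G4 — each up a 2nd from the last.
Continuing: A4 → B4 → C#5 → D#5. Statement 7 starts on D#5.

D#5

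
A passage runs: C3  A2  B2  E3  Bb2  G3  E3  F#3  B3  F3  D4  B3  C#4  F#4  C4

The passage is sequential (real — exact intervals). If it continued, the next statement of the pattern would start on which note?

A4

The 5-note cells begin on C3, G3, D4 — each up a 5th from the last.
The next head, up a 5th from D4, is A4.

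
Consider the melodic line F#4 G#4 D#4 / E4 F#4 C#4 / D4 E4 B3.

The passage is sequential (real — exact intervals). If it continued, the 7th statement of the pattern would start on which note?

Taking 3-note groups, the heads are F#4, E4, D4: the pattern moves down a 2nd.
Extending the heads down a 2nd: C4 → Bb3 → Ab3 → Gb3.

Gb3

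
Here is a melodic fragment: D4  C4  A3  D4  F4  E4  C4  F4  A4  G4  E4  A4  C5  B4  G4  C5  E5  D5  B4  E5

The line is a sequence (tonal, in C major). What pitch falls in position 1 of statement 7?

B5

With 4-note cells, note 1 of each statement runs D4, F4, A4, C5, E5.
Carrying that up a 3rd forward: G5 → B5.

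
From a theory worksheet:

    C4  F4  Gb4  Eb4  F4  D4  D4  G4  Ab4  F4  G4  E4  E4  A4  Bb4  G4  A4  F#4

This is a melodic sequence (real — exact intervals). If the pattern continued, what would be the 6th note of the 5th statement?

A#4

With 6-note cells, note 6 of each statement runs D4, E4, F#4.
Each moves up a 2nd. Continuing: G#4 → A#4.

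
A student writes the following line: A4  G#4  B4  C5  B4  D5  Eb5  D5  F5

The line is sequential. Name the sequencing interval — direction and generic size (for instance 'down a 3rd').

up a 3rd

Unit = 3 notes; the statements start on A4, C5, Eb5, moving up a 3rd each time.
From A4 to C5: up a 3rd.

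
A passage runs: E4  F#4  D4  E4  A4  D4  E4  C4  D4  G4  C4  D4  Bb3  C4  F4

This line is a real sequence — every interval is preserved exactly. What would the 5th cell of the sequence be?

Ab3 Bb3 Gb3 Ab3 Db4

Taking 5-note groups, the heads are E4, D4, C4: the pattern moves down a 2nd.
Continuing the starts: Bb3 → Ab3.
Statement 5 starts on Ab3 and keeps the same exact contour: Ab3 Bb3 Gb3 Ab3 Db4.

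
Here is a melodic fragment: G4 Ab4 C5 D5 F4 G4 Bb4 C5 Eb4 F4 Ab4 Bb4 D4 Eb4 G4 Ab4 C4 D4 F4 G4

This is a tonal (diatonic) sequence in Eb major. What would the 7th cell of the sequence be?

Ab3 Bb3 D4 Eb4

The 4-note cells begin on G4, F4, Eb4, D4, C4 — each down a 2nd from the last.
Extending down a 2nd: Bb3 → Ab3.
From Ab3 the diatonic shape gives Ab3 Bb3 D4 Eb4.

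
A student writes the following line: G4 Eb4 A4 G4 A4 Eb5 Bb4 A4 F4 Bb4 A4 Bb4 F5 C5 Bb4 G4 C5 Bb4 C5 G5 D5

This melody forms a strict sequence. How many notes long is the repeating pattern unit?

Try groups of 7 (3 cells in 21 notes):
G4 Eb4 A4 G4 A4 Eb5 Bb4 | A4 F4 Bb4 A4 Bb4 F5 C5 | Bb4 G4 C5 Bb4 C5 G5 D5
Every group is a transposition up a 2nd of the one before; no shorter unit works.

7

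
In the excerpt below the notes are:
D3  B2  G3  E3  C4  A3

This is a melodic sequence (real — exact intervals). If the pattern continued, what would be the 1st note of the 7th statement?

Grouping in 2s, the 1st note of each cell is D3, G3, C4.
Extending up a 4th: F4 → Bb4 → Eb5 → Ab5.

Ab5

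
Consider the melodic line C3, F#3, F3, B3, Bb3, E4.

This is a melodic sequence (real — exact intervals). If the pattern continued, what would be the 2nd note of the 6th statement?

With 2-note cells, note 2 of each statement runs F#3, B3, E4.
Extending up a 4th: A4 → D5 → G5.

G5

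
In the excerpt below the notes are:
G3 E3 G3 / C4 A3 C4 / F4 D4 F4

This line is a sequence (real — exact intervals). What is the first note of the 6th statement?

The 3-note cells begin on G3, C4, F4 — each up a 4th from the last.
Continuing: Bb4 → Eb5 → Ab5. Statement 6 starts on Ab5.

Ab5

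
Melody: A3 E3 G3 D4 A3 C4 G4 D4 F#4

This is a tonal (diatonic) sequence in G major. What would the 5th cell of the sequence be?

The 3-note cells begin on A3, D4, G4 — each up a 4th from the last.
Extending up a 4th: C5 → F#5.
From F#5 the diatonic shape gives F#5 C5 E5.

F#5 C5 E5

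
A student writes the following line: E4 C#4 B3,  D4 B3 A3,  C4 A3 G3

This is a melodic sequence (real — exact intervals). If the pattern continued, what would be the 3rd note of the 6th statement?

With 3-note cells, note 3 of each statement runs B3, A3, G3.
Each moves down a 2nd. Continuing: F3 → Eb3 → Db3.

Db3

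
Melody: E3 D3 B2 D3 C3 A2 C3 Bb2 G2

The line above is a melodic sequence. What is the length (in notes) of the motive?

9 notes total. Splitting into 3 groups of 3:
E3 D3 B2 | D3 C3 A2 | C3 Bb2 G2
That's a consistent down a 2nd shift per cell, and no other grouping gives one.

3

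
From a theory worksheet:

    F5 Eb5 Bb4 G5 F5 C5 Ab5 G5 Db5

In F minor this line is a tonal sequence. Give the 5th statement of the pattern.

With a 3-note motive the entries are F5, G5, Ab5, each up a 2nd from the previous.
Extending up a 2nd: Bb5 → C6.
From C6 the diatonic shape gives C6 Bb5 F5.

C6 Bb5 F5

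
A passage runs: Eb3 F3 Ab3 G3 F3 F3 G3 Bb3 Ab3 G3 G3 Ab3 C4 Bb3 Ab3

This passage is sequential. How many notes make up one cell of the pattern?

5

There are 15 notes; a 5-note unit gives 3 cells:
Eb3 F3 Ab3 G3 F3 | F3 G3 Bb3 Ab3 G3 | G3 Ab3 C4 Bb3 Ab3
That's a consistent up a 2nd shift per cell, and no other grouping gives one.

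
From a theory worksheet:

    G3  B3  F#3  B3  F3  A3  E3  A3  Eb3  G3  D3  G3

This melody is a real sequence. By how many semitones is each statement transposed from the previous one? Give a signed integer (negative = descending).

The 4-note cells begin on G3, F3, Eb3 — each down a 2nd from the last.
G3→F3 is 53 − 55 = -2 semitones.

-2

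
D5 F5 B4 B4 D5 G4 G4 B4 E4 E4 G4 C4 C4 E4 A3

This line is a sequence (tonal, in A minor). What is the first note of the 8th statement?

The 3-note cells begin on D5, B4, G4, E4, C4 — each down a 3rd from the last.
Extending the heads down a 3rd: A3 → F3 → D3.

D3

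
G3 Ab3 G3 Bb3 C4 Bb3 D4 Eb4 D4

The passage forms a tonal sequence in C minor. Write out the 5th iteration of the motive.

Ab4 Bb4 Ab4

Taking 3-note groups, the heads are G3, Bb3, D4: the pattern moves up a 3rd.
Carrying on: F4 → Ab4.
From Ab4 the diatonic shape gives Ab4 Bb4 Ab4.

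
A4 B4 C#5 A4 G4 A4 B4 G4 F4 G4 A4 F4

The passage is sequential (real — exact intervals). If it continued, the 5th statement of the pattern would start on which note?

Db4

With a 4-note motive the entries are A4, G4, F4, each down a 2nd from the previous.
Continuing: Eb4 → Db4. Statement 5 starts on Db4.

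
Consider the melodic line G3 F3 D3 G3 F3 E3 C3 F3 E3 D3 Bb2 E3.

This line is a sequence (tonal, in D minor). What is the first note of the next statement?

D3

With a 4-note motive the entries are G3, F3, E3, each down a 2nd from the previous.
One more step down a 2nd gives D3.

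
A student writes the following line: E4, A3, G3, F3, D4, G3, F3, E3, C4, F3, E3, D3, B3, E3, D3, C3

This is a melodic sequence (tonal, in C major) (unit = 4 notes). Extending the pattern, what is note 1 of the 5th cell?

A3

Grouping in 4s, the 1st note of each cell is E4, D4, C4, B3.
One more down a 2nd gives A3.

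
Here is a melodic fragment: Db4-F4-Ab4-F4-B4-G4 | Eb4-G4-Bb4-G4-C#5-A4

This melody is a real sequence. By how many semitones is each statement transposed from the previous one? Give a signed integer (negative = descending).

2

Taking 6-note groups, the heads are Db4, Eb4: the pattern moves up a 2nd.
Db4→Eb4 is 63 − 61 = 2 semitones.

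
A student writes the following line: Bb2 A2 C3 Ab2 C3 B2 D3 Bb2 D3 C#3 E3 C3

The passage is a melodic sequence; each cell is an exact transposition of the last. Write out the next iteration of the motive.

Taking 4-note groups, the heads are Bb2, C3, D3: the pattern moves up a 2nd.
So cell 4 is E3 D#3 F#3 D3.

E3 D#3 F#3 D3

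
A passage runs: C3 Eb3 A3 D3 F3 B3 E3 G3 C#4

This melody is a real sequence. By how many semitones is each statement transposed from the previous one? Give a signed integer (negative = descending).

2

Unit = 3 notes; the statements start on C3, D3, E3, moving up a 2nd each time.
C3→D3 is 50 − 48 = 2 semitones.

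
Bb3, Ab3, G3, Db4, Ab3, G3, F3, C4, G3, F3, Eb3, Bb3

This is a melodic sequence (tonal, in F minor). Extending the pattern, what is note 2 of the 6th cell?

The unit is 4 notes. Position-2 pitches of the 3 shown cells: Ab3, G3, F3.
Carrying that down a 2nd forward: Eb3 → Db3 → C3.

C3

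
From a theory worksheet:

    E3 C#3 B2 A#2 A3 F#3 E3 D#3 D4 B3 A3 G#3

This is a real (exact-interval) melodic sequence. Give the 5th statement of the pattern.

C5 A4 G4 F#4

Taking 4-note groups, the heads are E3, A3, D4: the pattern moves up a 4th.
Continuing the starts: G4 → C5.
Statement 5 starts on C5 and keeps the same exact contour: C5 A4 G4 F#4.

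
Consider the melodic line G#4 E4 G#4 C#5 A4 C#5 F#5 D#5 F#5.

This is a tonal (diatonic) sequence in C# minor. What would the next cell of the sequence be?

The 3-note cells begin on G#4, C#5, F#5 — each up a 4th from the last.
From B5 the diatonic shape gives B5 G#5 B5.

B5 G#5 B5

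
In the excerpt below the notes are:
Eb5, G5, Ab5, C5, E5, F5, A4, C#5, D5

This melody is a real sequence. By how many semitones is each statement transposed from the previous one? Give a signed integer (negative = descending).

The 3-note cells begin on Eb5, C5, A4 — each down a 3rd from the last.
Eb5 to C5 spans -3 semitones.

-3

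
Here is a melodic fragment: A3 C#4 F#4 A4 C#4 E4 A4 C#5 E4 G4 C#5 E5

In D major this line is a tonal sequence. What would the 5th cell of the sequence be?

Taking 4-note groups, the heads are A3, C#4, E4: the pattern moves up a 3rd.
Continuing the starts: G4 → B4.
Statement 5 starts on B4 and keeps the same diatonic contour: B4 D5 G5 B5.

B4 D5 G5 B5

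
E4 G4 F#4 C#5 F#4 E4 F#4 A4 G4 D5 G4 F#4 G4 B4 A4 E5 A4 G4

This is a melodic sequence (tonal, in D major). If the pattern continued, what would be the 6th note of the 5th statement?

B4

Grouping in 6s, the 6th note of each cell is E4, F#4, G4.
Carrying that up a 2nd forward: A4 → B4.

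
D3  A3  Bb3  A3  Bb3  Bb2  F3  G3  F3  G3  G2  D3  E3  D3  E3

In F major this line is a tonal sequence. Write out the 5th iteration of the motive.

C2 G2 A2 G2 A2

The 5-note cells begin on D3, Bb2, G2 — each down a 3rd from the last.
Carrying on: E2 → C2.
Statement 5 starts on C2 and keeps the same diatonic contour: C2 G2 A2 G2 A2.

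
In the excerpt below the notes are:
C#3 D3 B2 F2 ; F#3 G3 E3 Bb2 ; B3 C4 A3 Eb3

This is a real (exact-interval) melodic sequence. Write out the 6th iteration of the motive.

With a 4-note motive the entries are C#3, F#3, B3, each up a 4th from the previous.
Continuing the starts: E4 → A4 → D5.
So cell 6 is D5 Eb5 C5 Gb4.

D5 Eb5 C5 Gb4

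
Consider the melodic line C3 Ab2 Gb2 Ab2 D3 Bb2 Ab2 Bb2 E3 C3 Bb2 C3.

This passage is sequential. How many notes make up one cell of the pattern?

Try groups of 4 (3 cells in 12 notes):
C3 Ab2 Gb2 Ab2 | D3 Bb2 Ab2 Bb2 | E3 C3 Bb2 C3
Every group is a transposition up a 2nd of the one before; no shorter unit works.

4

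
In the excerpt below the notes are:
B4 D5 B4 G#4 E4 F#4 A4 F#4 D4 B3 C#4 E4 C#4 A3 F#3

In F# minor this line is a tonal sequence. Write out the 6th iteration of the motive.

Unit = 5 notes; the statements start on B4, F#4, C#4, moving down a 4th each time.
Carrying on: G#3 → D3 → A2.
From A2 the diatonic shape gives A2 C#3 A2 F#2 D2.

A2 C#3 A2 F#2 D2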